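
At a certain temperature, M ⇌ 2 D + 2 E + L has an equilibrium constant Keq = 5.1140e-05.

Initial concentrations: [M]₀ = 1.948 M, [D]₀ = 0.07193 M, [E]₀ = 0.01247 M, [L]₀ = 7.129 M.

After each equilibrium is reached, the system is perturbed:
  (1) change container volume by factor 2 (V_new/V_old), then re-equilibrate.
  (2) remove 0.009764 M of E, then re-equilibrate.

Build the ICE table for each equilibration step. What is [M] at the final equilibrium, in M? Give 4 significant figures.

[M]_eq = 0.9502 M

Q₀ = 2.9444e-06 vs Keq = 5.1140e-05 ⇒ Q<K, forward
Step 1:
                  M         D         E         L
  I           1.948   0.07193   0.01247     7.129
  C        -0.01284   0.02567   0.02567   0.01284
  E           1.935    0.0976   0.03814     7.142
  solve Keq expr → x = 0.01284; check Q = 5.1140e-05
Then change container volume by factor 2 (V_new/V_old).
Step 2:
                  M         D         E         L
  I          0.9676    0.0488   0.01907     3.571
  C        -0.01429   0.02858   0.02858   0.01429
  E          0.9533   0.07738   0.04765     3.585
  solve Keq expr → x = 0.01429; check Q = 5.1140e-05
Then remove 0.009764 M of E.
Step 3:
                  M         D         E         L
  I          0.9533   0.07738   0.03789     3.585
  C        -0.00308   0.00616   0.00616   0.00308
  E          0.9502   0.08354   0.04405     3.588
  solve Keq expr → x = 0.00308; check Q = 5.1140e-05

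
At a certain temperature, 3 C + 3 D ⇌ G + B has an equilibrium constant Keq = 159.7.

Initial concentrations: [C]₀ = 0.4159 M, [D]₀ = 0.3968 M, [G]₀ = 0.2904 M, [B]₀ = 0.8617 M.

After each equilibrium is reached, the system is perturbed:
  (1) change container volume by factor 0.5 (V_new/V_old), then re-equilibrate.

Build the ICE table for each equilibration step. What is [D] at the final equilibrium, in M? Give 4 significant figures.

[D]_eq = 0.4295 M

Q₀ = 55.68 vs Keq = 159.7 ⇒ Q<K, forward
Step 1:
                   C          D          G          B
  Initial     0.4159     0.3968     0.2904     0.8617
  Change    -0.06026   -0.06026    0.02009    0.02009
  Equil       0.3556     0.3365     0.3105     0.8818
  solve Keq expr → x = 0.02009; check Q = 159.7
Then change container volume by factor 0.5 (V_new/V_old).
Step 2:
                   C          D          G          B
  Initial     0.7113     0.6731      0.621      1.764
  Change     -0.2435    -0.2435    0.08117    0.08117
  Equil       0.4677     0.4295     0.7022      1.845
  solve Keq expr → x = 0.08117; check Q = 159.7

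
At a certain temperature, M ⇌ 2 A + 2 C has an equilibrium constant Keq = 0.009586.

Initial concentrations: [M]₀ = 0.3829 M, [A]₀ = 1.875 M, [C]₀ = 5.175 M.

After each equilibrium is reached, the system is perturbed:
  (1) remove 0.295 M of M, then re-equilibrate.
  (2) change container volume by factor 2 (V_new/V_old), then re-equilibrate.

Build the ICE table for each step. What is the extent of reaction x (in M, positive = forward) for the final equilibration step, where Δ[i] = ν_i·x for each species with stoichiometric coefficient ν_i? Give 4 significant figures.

x = 0.01293 M

Q₀ = 245.9 vs Keq = 0.009586 ⇒ Q>K, reverse
Step 1:
                    M           A           C
  I            0.3829       1.875       5.175
  C            0.9207      -1.841      -1.841
  E             1.304     0.03353       3.334
  solve Keq expr → x = -0.9207; check Q = 0.009586
Then remove 0.295 M of M.
Step 2:
                    M           A           C
  I             1.009     0.03353       3.334
  C          0.001987   -0.003973   -0.003973
  E             1.011     0.02956        3.33
  solve Keq expr → x = -0.001987; check Q = 0.009586
Then change container volume by factor 2 (V_new/V_old).
Step 3:
                    M           A           C
  I            0.5053     0.01478       1.665
  C          -0.01293     0.02586     0.02586
  E            0.4924     0.04064       1.691
  solve Keq expr → x = 0.01293; check Q = 0.009586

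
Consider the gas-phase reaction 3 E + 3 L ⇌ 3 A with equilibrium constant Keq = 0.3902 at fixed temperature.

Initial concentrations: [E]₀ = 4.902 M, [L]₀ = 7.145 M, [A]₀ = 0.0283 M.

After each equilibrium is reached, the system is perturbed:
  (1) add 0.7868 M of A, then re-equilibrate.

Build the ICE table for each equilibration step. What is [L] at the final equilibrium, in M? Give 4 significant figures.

Q₀ = 5.2751e-10 vs Keq = 0.3902 ⇒ Q<K, forward
Step 1:
                   E          L          A
  Initial      4.902      7.145     0.0283
  Change      -3.544     -3.544      3.544
  Equil        1.358      3.601      3.573
  solve Keq expr → x = 1.181; check Q = 0.3902
Then add 0.7868 M of A.
Step 2:
                   E          L          A
  Initial      1.358      3.601      4.359
  Change      0.1658     0.1658    -0.1658
  Equil        1.524      3.767      4.194
  solve Keq expr → x = -0.05528; check Q = 0.3902

[L]_eq = 3.767 M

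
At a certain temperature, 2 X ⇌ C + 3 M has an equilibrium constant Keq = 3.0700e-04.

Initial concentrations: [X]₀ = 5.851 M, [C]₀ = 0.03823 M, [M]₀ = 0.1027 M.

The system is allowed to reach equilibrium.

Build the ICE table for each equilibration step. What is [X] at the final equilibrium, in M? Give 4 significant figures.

[X]_eq = 5.645 M

Q₀ = 1.2096e-06 vs Keq = 3.0700e-04 ⇒ Q<K, forward
Step 1:
                    X           C           M
  Initial       5.851     0.03823      0.1027
  Change      -0.2055      0.1028      0.3083
  Equil         5.645       0.141       0.411
  solve Keq expr → x = 0.1028; check Q = 3.0700e-04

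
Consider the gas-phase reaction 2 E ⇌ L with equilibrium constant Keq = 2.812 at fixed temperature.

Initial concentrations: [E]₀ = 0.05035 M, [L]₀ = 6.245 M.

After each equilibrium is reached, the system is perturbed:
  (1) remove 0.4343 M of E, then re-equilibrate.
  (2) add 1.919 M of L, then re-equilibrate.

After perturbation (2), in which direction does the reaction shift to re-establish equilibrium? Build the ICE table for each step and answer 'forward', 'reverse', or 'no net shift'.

Q₀ = 2463 vs Keq = 2.812 ⇒ Q>K, reverse
Step 1:
                   E          L
  I          0.05035      6.245
  C            1.357    -0.6783
  E            1.407      5.567
  solve Keq expr → x = -0.6783; check Q = 2.812
Then remove 0.4343 M of E.
Step 2:
                   E          L
  I           0.9727      5.567
  C           0.4083    -0.2041
  E            1.381      5.363
  solve Keq expr → x = -0.2041; check Q = 2.812
Then add 1.919 M of L.
Step 3:
                   E          L
  I            1.381      7.282
  C           0.2162    -0.1081
  E            1.597      7.173
  solve Keq expr → x = -0.1081; check Q = 2.812

Direction: reverse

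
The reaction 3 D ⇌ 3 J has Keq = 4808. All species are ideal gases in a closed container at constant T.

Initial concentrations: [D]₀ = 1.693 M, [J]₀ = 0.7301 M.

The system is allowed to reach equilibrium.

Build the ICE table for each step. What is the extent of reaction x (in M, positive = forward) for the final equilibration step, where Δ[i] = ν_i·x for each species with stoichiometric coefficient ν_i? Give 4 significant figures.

x = 0.5192 M

Q₀ = 0.0802 vs Keq = 4808 ⇒ Q<K, forward
Step 1:
                    D           J
  Initial       1.693      0.7301
  Change       -1.557       1.557
  Equil        0.1355       2.288
  solve Keq expr → x = 0.5192; check Q = 4808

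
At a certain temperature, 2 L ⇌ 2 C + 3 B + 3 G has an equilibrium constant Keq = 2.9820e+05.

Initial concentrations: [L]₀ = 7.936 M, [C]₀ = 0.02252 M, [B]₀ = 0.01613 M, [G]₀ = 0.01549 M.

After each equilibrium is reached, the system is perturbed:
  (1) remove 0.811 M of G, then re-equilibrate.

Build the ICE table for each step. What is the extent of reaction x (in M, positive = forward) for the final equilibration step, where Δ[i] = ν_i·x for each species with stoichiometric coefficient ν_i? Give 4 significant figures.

Q₀ = 1.2560e-16 vs Keq = 2.9820e+05 ⇒ Q<K, forward
Step 1:
                    L           C           B           G
  I             7.936     0.02252     0.01613     0.01549
  C            -4.751       4.751       7.127       7.127
  E             3.185       4.774       7.143       7.142
  solve Keq expr → x = 2.376; check Q = 2.9820e+05
Then remove 0.811 M of G.
Step 2:
                    L           C           B           G
  I             3.185       4.774       7.143       6.331
  C           -0.1523      0.1523      0.2284      0.2284
  E             3.033       4.926       7.371       6.559
  solve Keq expr → x = 0.07615; check Q = 2.9820e+05

x = 0.07615 M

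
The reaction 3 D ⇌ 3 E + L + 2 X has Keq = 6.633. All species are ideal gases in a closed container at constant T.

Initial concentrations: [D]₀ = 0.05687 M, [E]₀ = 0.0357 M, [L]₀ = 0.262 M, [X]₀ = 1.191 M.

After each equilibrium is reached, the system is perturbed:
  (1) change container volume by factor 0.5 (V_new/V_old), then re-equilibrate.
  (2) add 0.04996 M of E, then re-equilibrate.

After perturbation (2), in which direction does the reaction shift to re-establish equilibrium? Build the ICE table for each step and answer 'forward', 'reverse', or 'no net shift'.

Q₀ = 0.09193 vs Keq = 6.633 ⇒ Q<K, forward
Step 1:
                   D          E          L          X
  I          0.05687     0.0357      0.262      1.191
  C          -0.0308     0.0308    0.01027    0.02053
  E          0.02607     0.0665     0.2723      1.212
  solve Keq expr → x = 0.01027; check Q = 6.633
Then change container volume by factor 0.5 (V_new/V_old).
Step 2:
                   D          E          L          X
  I          0.05214      0.133     0.5445      2.423
  C          0.02872   -0.02872  -0.009572   -0.01914
  E          0.08085     0.1043      0.535      2.404
  solve Keq expr → x = -0.009572; check Q = 6.633
Then add 0.04996 M of E.
Step 3:
                   D          E          L          X
  I          0.08085     0.1542      0.535      2.404
  C          0.02133   -0.02133  -0.007111   -0.01422
  E           0.1022     0.1329     0.5279       2.39
  solve Keq expr → x = -0.007111; check Q = 6.633

Direction: reverse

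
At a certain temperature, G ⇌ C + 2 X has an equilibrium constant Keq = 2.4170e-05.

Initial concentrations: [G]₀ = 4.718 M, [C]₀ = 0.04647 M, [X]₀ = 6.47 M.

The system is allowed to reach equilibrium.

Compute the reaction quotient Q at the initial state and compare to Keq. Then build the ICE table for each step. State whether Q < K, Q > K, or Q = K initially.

Q₀ = 0.4123; Q > K (proceeds reverse)

Q₀ = 0.4123 vs Keq = 2.4170e-05 ⇒ Q>K, reverse
Step 1:
                   G          C          X
  init         4.718    0.04647       6.47
  Δ          0.04647   -0.04647   -0.09293
  eq           4.764 2.8317e-06      6.377
  solve Keq expr → x = -0.04647; check Q = 2.4170e-05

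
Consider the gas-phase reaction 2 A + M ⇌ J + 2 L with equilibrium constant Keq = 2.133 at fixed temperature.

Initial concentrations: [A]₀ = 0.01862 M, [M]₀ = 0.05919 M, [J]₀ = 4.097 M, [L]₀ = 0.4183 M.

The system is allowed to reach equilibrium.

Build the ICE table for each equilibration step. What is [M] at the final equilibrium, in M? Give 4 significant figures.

[M]_eq = 0.213 M

Q₀ = 3.4933e+04 vs Keq = 2.133 ⇒ Q>K, reverse
Step 1:
                    A           M           J           L
  init        0.01862     0.05919       4.097      0.4183
  Δ            0.3076      0.1538     -0.1538     -0.3076
  eq           0.3262       0.213       3.943      0.1107
  solve Keq expr → x = -0.1538; check Q = 2.133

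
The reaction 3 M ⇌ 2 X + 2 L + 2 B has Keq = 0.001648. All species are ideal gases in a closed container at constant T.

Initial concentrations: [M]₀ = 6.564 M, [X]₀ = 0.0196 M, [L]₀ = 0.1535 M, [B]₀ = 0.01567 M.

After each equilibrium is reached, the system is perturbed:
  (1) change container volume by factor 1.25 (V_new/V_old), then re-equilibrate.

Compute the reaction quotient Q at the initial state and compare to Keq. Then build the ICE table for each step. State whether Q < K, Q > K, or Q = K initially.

Q₀ = 7.8589e-12 vs Keq = 0.001648 ⇒ Q<K, forward
Step 1:
                  M         X         L         B
  init        6.564    0.0196    0.1535   0.01567
  Δ          -1.113     0.742     0.742     0.742
  eq          5.451    0.7616    0.8955    0.7576
  solve Keq expr → x = 0.371; check Q = 0.001648
Then change container volume by factor 1.25 (V_new/V_old).
Step 2:
                  M         X         L         B
  init        4.361    0.6092    0.7164    0.6061
  Δ         -0.1009   0.06724   0.06724   0.06724
  eq           4.26    0.6765    0.7836    0.6733
  solve Keq expr → x = 0.03362; check Q = 0.001648

Q₀ = 7.8589e-12; Q < K (proceeds forward)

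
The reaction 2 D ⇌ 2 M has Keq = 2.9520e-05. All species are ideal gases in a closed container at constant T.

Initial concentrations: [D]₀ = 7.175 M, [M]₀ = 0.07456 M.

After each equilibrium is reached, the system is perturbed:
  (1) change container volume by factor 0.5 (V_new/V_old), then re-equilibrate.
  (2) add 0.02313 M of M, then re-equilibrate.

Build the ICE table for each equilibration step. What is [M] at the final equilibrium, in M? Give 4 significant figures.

Q₀ = 1.0799e-04 vs Keq = 2.9520e-05 ⇒ Q>K, reverse
Step 1:
                  D         M
  init        7.175   0.07456
  Δ         0.03538  -0.03538
  eq           7.21   0.03918
  solve Keq expr → x = -0.01769; check Q = 2.9520e-05
Then change container volume by factor 0.5 (V_new/V_old).
Step 2:
                  D         M
  init        14.42   0.07835
  Δ               0         0
  eq          14.42   0.07835
  solve Keq expr → x = 0; check Q = 2.9520e-05
Then add 0.02313 M of M.
Step 3:
                  D         M
  init        14.42    0.1015
  Δ         0.02301  -0.02301
  eq          14.44   0.07848
  solve Keq expr → x = -0.0115; check Q = 2.9520e-05

[M]_eq = 0.07848 M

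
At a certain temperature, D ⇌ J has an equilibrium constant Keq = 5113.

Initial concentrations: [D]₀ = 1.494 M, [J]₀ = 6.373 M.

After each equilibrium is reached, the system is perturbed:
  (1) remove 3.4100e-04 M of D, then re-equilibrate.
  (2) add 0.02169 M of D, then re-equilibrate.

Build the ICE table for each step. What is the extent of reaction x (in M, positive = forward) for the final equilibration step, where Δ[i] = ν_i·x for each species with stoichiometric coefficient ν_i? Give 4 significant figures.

x = 0.02169 M

Q₀ = 4.266 vs Keq = 5113 ⇒ Q<K, forward
Step 1:
                    D           J
  Initial       1.494       6.373
  Change       -1.492       1.492
  Equil      0.001538       7.865
  solve Keq expr → x = 1.492; check Q = 5113
Then remove 3.4100e-04 M of D.
Step 2:
                    D           J
  Initial    0.001197       7.865
  Change   3.4093e-04 -3.4093e-04
  Equil      0.001538       7.865
  solve Keq expr → x = -3.4093e-04; check Q = 5113
Then add 0.02169 M of D.
Step 3:
                    D           J
  Initial     0.02323       7.865
  Change     -0.02169     0.02169
  Equil      0.001543       7.887
  solve Keq expr → x = 0.02169; check Q = 5113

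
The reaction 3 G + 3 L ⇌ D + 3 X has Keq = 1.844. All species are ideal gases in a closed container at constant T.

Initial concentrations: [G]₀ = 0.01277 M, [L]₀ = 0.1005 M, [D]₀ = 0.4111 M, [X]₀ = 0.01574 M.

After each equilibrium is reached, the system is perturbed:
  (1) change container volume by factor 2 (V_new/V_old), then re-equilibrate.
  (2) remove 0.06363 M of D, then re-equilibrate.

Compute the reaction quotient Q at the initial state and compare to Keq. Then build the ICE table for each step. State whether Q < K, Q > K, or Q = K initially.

Q₀ = 758.4; Q > K (proceeds reverse)

Q₀ = 758.4 vs Keq = 1.844 ⇒ Q>K, reverse
Step 1:
                    G           L           D           X
  init        0.01277      0.1005      0.4111     0.01574
  Δ           0.01129     0.01129   -0.003763    -0.01129
  eq          0.02406      0.1118      0.4073     0.00445
  solve Keq expr → x = -0.003763; check Q = 1.844
Then change container volume by factor 2 (V_new/V_old).
Step 2:
                    G           L           D           X
  init        0.01203      0.0559      0.2037    0.002225
  Δ        7.1969e-04  7.1969e-04 -2.3990e-04 -7.1969e-04
  eq          0.01275     0.05661      0.2034    0.001505
  solve Keq expr → x = -2.3990e-04; check Q = 1.844
Then remove 0.06363 M of D.
Step 3:
                    G           L           D           X
  init        0.01275     0.05661      0.1398    0.001505
  Δ       -1.7210e-04 -1.7210e-04  5.7366e-05  1.7210e-04
  eq          0.01258     0.05644      0.1399    0.001677
  solve Keq expr → x = 5.7366e-05; check Q = 1.844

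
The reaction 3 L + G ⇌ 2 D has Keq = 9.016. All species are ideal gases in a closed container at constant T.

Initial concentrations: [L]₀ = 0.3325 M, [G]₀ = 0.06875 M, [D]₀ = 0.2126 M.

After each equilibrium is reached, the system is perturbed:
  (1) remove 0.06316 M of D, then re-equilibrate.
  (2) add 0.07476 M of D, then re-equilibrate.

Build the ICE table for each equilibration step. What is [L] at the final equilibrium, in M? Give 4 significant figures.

Q₀ = 17.88 vs Keq = 9.016 ⇒ Q>K, reverse
Step 1:
                    L           G           D
  Initial      0.3325     0.06875      0.2126
  Change      0.03476     0.01159    -0.02318
  Equil        0.3673     0.08034      0.1894
  solve Keq expr → x = -0.01159; check Q = 9.016
Then remove 0.06316 M of D.
Step 2:
                    L           G           D
  Initial      0.3673     0.08034      0.1263
  Change     -0.03565    -0.01188     0.02376
  Equil        0.3316     0.06846        0.15
  solve Keq expr → x = 0.01188; check Q = 9.016
Then add 0.07476 M of D.
Step 3:
                    L           G           D
  Initial      0.3316     0.06846      0.2248
  Change      0.04194     0.01398    -0.02796
  Equil        0.3736     0.08243      0.1968
  solve Keq expr → x = -0.01398; check Q = 9.016

[L]_eq = 0.3736 M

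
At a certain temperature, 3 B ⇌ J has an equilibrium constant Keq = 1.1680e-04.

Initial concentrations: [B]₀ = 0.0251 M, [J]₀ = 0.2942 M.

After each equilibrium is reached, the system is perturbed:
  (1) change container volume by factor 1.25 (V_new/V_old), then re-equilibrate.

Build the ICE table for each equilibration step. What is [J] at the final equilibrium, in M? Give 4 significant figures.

Q₀ = 1.8605e+04 vs Keq = 1.1680e-04 ⇒ Q>K, reverse
Step 1:
                    B           J
  Initial      0.0251      0.2942
  Change       0.8823     -0.2941
  Equil        0.9074  8.7276e-05
  solve Keq expr → x = -0.2941; check Q = 1.1680e-04
Then change container volume by factor 1.25 (V_new/V_old).
Step 2:
                    B           J
  Initial       0.726  6.9821e-05
  Change   7.5365e-05 -2.5122e-05
  Equil         0.726  4.4699e-05
  solve Keq expr → x = -2.5122e-05; check Q = 1.1680e-04

[J]_eq = 4.4699e-05 M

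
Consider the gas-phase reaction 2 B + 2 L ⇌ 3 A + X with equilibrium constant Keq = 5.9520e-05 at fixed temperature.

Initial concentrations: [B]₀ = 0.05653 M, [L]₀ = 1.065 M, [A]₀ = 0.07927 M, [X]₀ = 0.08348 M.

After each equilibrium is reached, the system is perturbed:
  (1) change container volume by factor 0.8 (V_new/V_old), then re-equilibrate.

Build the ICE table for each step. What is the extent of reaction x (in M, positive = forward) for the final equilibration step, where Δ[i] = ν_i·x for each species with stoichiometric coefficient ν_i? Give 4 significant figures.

Q₀ = 0.01147 vs Keq = 5.9520e-05 ⇒ Q>K, reverse
Step 1:
                    B           L           A           X
  I           0.05653       1.065     0.07927     0.08348
  C           0.03841     0.03841    -0.05761     -0.0192
  E           0.09494       1.103     0.02166     0.06428
  solve Keq expr → x = -0.0192; check Q = 5.9520e-05
Then change container volume by factor 0.8 (V_new/V_old).
Step 2:
                    B           L           A           X
  I            0.1187       1.379     0.02707     0.08035
  C                 0           0           0           0
  E            0.1187       1.379     0.02707     0.08035
  solve Keq expr → x = 0; check Q = 5.9520e-05

x = 0 M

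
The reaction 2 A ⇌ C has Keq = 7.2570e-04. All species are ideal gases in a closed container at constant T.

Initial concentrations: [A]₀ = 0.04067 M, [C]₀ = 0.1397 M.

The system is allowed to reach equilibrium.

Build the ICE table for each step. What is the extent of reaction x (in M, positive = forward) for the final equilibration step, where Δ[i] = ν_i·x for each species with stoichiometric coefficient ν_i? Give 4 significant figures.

x = -0.1396 M

Q₀ = 84.46 vs Keq = 7.2570e-04 ⇒ Q>K, reverse
Step 1:
                   A          C
  init       0.04067     0.1397
  Δ           0.2793    -0.1396
  eq          0.3199 7.4275e-05
  solve Keq expr → x = -0.1396; check Q = 7.2570e-04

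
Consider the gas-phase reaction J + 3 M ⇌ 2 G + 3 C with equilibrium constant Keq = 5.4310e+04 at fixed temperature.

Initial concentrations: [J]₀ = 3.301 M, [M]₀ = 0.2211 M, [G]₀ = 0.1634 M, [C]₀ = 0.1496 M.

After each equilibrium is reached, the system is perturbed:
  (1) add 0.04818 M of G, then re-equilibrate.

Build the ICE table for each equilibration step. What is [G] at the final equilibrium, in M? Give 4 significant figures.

[G]_eq = 0.3568 M

Q₀ = 0.002505 vs Keq = 5.4310e+04 ⇒ Q<K, forward
Step 1:
                  J         M         G         C
  Initial     3.301    0.2211    0.1634    0.1496
  Change    -0.0727   -0.2181    0.1454    0.2181
  Equil       3.228  0.003001    0.3088    0.3677
  solve Keq expr → x = 0.0727; check Q = 5.4310e+04
Then add 0.04818 M of G.
Step 2:
                  J         M         G         C
  Initial     3.228  0.003001     0.357    0.3677
  Change  1.0021e-04 3.0062e-04 -2.0041e-04 -3.0062e-04
  Equil       3.228  0.003302    0.3568    0.3674
  solve Keq expr → x = -1.0021e-04; check Q = 5.4310e+04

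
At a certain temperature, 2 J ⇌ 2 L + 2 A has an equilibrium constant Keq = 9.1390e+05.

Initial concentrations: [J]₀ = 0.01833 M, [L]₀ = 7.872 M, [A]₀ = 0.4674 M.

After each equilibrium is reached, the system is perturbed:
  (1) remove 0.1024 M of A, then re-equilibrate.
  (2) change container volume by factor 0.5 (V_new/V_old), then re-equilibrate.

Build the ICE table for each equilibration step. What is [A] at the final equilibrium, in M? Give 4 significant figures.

[A]_eq = 0.7542 M

Q₀ = 4.0292e+04 vs Keq = 9.1390e+05 ⇒ Q<K, forward
Step 1:
                  J         L         A
  Initial   0.01833     7.872    0.4674
  Change   -0.01436   0.01436   0.01436
  Equil    0.003974     7.886    0.4818
  solve Keq expr → x = 0.007178; check Q = 9.1390e+05
Then remove 0.1024 M of A.
Step 2:
                  J         L         A
  Initial  0.003974     7.886    0.3794
  Change  -8.3751e-04 8.3751e-04 8.3751e-04
  Equil    0.003137     7.887    0.3802
  solve Keq expr → x = 4.1875e-04; check Q = 9.1390e+05
Then change container volume by factor 0.5 (V_new/V_old).
Step 3:
                  J         L         A
  Initial  0.006273     15.77    0.7604
  Change   0.006167 -0.006167 -0.006167
  Equil     0.01244     15.77    0.7542
  solve Keq expr → x = -0.003083; check Q = 9.1390e+05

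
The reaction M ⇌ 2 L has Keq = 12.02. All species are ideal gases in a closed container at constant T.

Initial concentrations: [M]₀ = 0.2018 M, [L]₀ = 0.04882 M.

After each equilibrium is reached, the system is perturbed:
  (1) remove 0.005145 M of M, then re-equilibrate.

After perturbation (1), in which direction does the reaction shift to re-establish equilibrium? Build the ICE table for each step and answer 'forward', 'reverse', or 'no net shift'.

Q₀ = 0.01181 vs Keq = 12.02 ⇒ Q<K, forward
Step 1:
                   M          L
  I           0.2018    0.04882
  C          -0.1869     0.3739
  E          0.01486     0.4227
  solve Keq expr → x = 0.1869; check Q = 12.02
Then remove 0.005145 M of M.
Step 2:
                   M          L
  I         0.009719     0.4227
  C         0.004516  -0.009033
  E          0.01424     0.4137
  solve Keq expr → x = -0.004516; check Q = 12.02

Direction: reverse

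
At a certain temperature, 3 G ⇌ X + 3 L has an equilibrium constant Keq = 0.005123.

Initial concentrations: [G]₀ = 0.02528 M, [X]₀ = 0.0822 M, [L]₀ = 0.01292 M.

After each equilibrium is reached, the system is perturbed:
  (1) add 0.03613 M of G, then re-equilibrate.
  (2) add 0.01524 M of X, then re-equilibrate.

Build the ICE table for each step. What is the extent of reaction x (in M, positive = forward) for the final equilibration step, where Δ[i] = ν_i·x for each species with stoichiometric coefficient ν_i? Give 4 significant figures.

x = -2.6828e-04 M

Q₀ = 0.01097 vs Keq = 0.005123 ⇒ Q>K, reverse
Step 1:
                    G           X           L
  Initial     0.02528      0.0822     0.01292
  Change     0.002053 -6.8430e-04   -0.002053
  Equil       0.02733     0.08152     0.01087
  solve Keq expr → x = -6.8430e-04; check Q = 0.005123
Then add 0.03613 M of G.
Step 2:
                    G           X           L
  Initial     0.06346     0.08152     0.01087
  Change     -0.01008    0.003358     0.01008
  Equil       0.05339     0.08487     0.02094
  solve Keq expr → x = 0.003358; check Q = 0.005123
Then add 0.01524 M of X.
Step 3:
                    G           X           L
  Initial     0.05339      0.1001     0.02094
  Change   8.0485e-04 -2.6828e-04 -8.0485e-04
  Equil       0.05419     0.09985     0.02014
  solve Keq expr → x = -2.6828e-04; check Q = 0.005123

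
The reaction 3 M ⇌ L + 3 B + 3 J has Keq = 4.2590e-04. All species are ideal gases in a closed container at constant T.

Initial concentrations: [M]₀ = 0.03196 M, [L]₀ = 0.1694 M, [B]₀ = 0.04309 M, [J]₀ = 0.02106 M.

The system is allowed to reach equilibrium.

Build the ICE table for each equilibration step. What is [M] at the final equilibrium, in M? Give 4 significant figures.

[M]_eq = 0.01614 M

Q₀ = 3.8779e-06 vs Keq = 4.2590e-04 ⇒ Q<K, forward
Step 1:
                    M           L           B           J
  init        0.03196      0.1694     0.04309     0.02106
  Δ          -0.01582    0.005273     0.01582     0.01582
  eq          0.01614      0.1747     0.05891     0.03688
  solve Keq expr → x = 0.005273; check Q = 4.2590e-04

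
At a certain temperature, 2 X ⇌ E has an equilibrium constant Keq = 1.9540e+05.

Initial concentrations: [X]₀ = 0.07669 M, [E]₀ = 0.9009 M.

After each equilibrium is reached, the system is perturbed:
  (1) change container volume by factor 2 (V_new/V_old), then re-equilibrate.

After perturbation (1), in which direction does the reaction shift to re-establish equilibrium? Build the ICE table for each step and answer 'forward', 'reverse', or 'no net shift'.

Q₀ = 153.2 vs Keq = 1.9540e+05 ⇒ Q<K, forward
Step 1:
                    X           E
  I           0.07669      0.9009
  C           -0.0745     0.03725
  E          0.002191      0.9381
  solve Keq expr → x = 0.03725; check Q = 1.9540e+05
Then change container volume by factor 2 (V_new/V_old).
Step 2:
                    X           E
  I          0.001096      0.4691
  C        4.5343e-04 -2.2671e-04
  E          0.001549      0.4688
  solve Keq expr → x = -2.2671e-04; check Q = 1.9540e+05

Direction: reverse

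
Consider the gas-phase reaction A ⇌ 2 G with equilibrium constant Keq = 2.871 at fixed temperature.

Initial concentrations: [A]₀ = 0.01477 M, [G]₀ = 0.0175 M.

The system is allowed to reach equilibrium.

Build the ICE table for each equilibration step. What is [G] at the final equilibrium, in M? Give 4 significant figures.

Q₀ = 0.02073 vs Keq = 2.871 ⇒ Q<K, forward
Step 1:
                   A          G
  I          0.01477     0.0175
  C         -0.01405    0.02809
  E       7.2401e-04    0.04559
  solve Keq expr → x = 0.01405; check Q = 2.871

[G]_eq = 0.04559 M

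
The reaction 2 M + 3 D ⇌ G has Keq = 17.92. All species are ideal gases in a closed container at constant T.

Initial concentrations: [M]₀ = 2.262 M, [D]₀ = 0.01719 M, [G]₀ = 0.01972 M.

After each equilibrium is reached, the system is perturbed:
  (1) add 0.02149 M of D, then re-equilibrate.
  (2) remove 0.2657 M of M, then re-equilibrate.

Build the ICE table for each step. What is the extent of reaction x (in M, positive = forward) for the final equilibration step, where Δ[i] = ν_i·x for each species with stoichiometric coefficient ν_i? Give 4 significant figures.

x = -0.001059 M

Q₀ = 758.7 vs Keq = 17.92 ⇒ Q>K, reverse
Step 1:
                    M           D           G
  I             2.262     0.01719     0.01972
  C           0.01994     0.02991    -0.00997
  E             2.282      0.0471     0.00975
  solve Keq expr → x = -0.00997; check Q = 17.92
Then add 0.02149 M of D.
Step 2:
                    M           D           G
  I             2.282     0.06859     0.00975
  C         -0.009701    -0.01455     0.00485
  E             2.272     0.05404      0.0146
  solve Keq expr → x = 0.00485; check Q = 17.92
Then remove 0.2657 M of M.
Step 3:
                    M           D           G
  I             2.007     0.05404      0.0146
  C          0.002117    0.003176   -0.001059
  E             2.009     0.05721     0.01354
  solve Keq expr → x = -0.001059; check Q = 17.92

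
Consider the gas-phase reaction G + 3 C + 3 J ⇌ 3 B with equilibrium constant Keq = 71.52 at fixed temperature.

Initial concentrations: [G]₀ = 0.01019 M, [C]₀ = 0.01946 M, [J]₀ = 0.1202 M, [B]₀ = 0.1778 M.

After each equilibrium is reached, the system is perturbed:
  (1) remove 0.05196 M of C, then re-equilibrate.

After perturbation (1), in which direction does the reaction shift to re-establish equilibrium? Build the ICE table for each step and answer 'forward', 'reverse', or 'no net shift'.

Q₀ = 4.3100e+07 vs Keq = 71.52 ⇒ Q>K, reverse
Step 1:
                    G           C           J           B
  init        0.01019     0.01946      0.1202      0.1778
  Δ           0.04127      0.1238      0.1238     -0.1238
  eq          0.05146      0.1433       0.244     0.05398
  solve Keq expr → x = -0.04127; check Q = 71.52
Then remove 0.05196 M of C.
Step 2:
                    G           C           J           B
  init        0.05146     0.09132       0.244     0.05398
  Δ          0.004022     0.01207     0.01207    -0.01207
  eq          0.05548      0.1034      0.2561     0.04192
  solve Keq expr → x = -0.004022; check Q = 71.52

Direction: reverse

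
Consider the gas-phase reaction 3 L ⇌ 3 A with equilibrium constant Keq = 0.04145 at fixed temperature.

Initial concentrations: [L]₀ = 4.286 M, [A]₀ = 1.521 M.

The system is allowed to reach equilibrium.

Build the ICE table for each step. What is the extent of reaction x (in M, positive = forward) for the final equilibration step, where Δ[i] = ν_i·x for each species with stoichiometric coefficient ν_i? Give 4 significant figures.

Q₀ = 0.04469 vs Keq = 0.04145 ⇒ Q>K, reverse
Step 1:
                  L         A
  Initial     4.286     1.521
  Change    0.02801  -0.02801
  Equil       4.314     1.493
  solve Keq expr → x = -0.009337; check Q = 0.04145

x = -0.009337 M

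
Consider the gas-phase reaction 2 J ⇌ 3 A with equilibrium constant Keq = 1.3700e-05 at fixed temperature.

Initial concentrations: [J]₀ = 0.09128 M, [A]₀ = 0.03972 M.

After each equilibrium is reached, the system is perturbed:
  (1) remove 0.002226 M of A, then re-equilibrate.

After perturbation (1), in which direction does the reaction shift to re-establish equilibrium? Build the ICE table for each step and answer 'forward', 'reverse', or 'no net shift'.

Direction: forward

Q₀ = 0.007521 vs Keq = 1.3700e-05 ⇒ Q>K, reverse
Step 1:
                  J         A
  init      0.09128   0.03972
  Δ         0.02273  -0.03409
  eq          0.114  0.005626
  solve Keq expr → x = -0.01136; check Q = 1.3700e-05
Then remove 0.002226 M of A.
Step 2:
                  J         A
  init        0.114    0.0034
  Δ       -0.001452  0.002178
  eq         0.1126  0.005578
  solve Keq expr → x = 7.2604e-04; check Q = 1.3700e-05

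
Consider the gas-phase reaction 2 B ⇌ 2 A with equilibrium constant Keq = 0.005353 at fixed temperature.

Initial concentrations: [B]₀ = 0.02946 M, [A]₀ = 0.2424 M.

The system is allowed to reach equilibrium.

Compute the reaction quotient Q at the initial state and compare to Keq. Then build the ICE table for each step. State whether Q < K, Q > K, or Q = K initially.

Q₀ = 67.7; Q > K (proceeds reverse)

Q₀ = 67.7 vs Keq = 0.005353 ⇒ Q>K, reverse
Step 1:
                  B         A
  Initial   0.02946    0.2424
  Change     0.2239   -0.2239
  Equil      0.2533   0.01853
  solve Keq expr → x = -0.1119; check Q = 0.005353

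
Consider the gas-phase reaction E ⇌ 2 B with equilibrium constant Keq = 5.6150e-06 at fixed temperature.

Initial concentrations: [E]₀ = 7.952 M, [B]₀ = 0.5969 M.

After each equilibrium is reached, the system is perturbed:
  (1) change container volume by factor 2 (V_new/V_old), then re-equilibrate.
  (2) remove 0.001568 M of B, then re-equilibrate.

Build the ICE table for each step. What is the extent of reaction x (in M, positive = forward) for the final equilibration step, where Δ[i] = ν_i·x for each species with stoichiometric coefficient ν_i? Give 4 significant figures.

x = 7.8377e-04 M

Q₀ = 0.04481 vs Keq = 5.6150e-06 ⇒ Q>K, reverse
Step 1:
                   E          B
  Initial      7.952     0.5969
  Change       0.295    -0.5901
  Equil        8.247   0.006805
  solve Keq expr → x = -0.295; check Q = 5.6150e-06
Then change container volume by factor 2 (V_new/V_old).
Step 2:
                   E          B
  Initial      4.124   0.003402
  Change  -7.0447e-04   0.001409
  Equil        4.123   0.004811
  solve Keq expr → x = 7.0447e-04; check Q = 5.6150e-06
Then remove 0.001568 M of B.
Step 3:
                   E          B
  Initial      4.123   0.003243
  Change  -7.8377e-04   0.001568
  Equil        4.122   0.004811
  solve Keq expr → x = 7.8377e-04; check Q = 5.6150e-06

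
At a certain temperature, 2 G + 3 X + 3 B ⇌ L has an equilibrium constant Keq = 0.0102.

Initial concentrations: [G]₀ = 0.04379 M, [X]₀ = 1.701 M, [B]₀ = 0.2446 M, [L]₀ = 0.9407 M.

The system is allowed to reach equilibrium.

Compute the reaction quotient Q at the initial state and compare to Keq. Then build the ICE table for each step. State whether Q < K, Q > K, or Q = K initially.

Q₀ = 6811; Q > K (proceeds reverse)

Q₀ = 6811 vs Keq = 0.0102 ⇒ Q>K, reverse
Step 1:
                  G         X         B         L
  init      0.04379     1.701    0.2446    0.9407
  Δ          0.8014     1.202     1.202   -0.4007
  eq         0.8452     2.903     1.447      0.54
  solve Keq expr → x = -0.4007; check Q = 0.0102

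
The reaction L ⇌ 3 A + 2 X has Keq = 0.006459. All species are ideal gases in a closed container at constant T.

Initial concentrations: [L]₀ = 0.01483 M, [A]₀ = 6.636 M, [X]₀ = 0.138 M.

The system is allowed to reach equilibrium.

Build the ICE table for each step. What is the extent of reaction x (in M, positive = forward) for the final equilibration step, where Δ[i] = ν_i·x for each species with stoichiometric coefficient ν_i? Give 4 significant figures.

x = -0.06829 M

Q₀ = 375.3 vs Keq = 0.006459 ⇒ Q>K, reverse
Step 1:
                  L         A         X
  Initial   0.01483     6.636     0.138
  Change    0.06829   -0.2049   -0.1366
  Equil     0.08312     6.431  0.001421
  solve Keq expr → x = -0.06829; check Q = 0.006459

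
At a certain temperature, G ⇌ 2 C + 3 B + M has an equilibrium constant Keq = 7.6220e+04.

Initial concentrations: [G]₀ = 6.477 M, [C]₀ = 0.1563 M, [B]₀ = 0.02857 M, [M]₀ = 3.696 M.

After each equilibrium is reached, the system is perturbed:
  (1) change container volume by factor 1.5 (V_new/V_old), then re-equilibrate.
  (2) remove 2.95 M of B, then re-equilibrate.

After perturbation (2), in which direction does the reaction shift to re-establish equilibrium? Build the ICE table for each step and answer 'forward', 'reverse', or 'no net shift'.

Q₀ = 3.2509e-07 vs Keq = 7.6220e+04 ⇒ Q<K, forward
Step 1:
                  G         C         B         M
  Initial     6.477    0.1563   0.02857     3.696
  Change     -3.171     6.342     9.514     3.171
  Equil       3.306     6.499     9.542     6.867
  solve Keq expr → x = 3.171; check Q = 7.6220e+04
Then change container volume by factor 1.5 (V_new/V_old).
Step 2:
                  G         C         B         M
  Initial     2.204     4.332     6.361     4.578
  Change    -0.7333     1.467       2.2    0.7333
  Equil       1.471     5.799     8.561     5.311
  solve Keq expr → x = 0.7333; check Q = 7.6220e+04
Then remove 2.95 M of B.
Step 3:
                  G         C         B         M
  Initial     1.471     5.799     5.611     5.311
  Change    -0.4123    0.8247     1.237    0.4123
  Equil       1.058     6.624     6.848     5.724
  solve Keq expr → x = 0.4123; check Q = 7.6220e+04

Direction: forward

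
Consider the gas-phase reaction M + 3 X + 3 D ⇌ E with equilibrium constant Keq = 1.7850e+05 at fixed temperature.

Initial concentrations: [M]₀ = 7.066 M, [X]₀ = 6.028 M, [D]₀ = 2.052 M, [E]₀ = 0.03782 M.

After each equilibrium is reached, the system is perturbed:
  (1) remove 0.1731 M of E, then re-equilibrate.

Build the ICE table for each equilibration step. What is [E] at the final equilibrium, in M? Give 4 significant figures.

[E]_eq = 0.5481 M

Q₀ = 2.8281e-06 vs Keq = 1.7850e+05 ⇒ Q<K, forward
Step 1:
                   M          X          D          E
  I            7.066      6.028      2.052    0.03782
  C          -0.6833      -2.05      -2.05     0.6833
  E            6.383      3.978   0.002158     0.7211
  solve Keq expr → x = 0.6833; check Q = 1.7850e+05
Then remove 0.1731 M of E.
Step 2:
                   M          X          D          E
  I            6.383      3.978   0.002158      0.548
  C       -6.2852e-05 -1.8855e-04 -1.8855e-04 6.2852e-05
  E            6.383      3.978    0.00197     0.5481
  solve Keq expr → x = 6.2852e-05; check Q = 1.7850e+05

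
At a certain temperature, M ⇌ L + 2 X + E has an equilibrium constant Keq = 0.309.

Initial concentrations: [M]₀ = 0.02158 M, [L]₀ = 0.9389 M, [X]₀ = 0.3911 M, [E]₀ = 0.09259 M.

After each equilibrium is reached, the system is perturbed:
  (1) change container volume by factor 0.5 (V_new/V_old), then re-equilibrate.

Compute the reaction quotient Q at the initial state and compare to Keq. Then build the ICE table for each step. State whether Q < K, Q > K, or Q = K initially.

Q₀ = 0.6162 vs Keq = 0.309 ⇒ Q>K, reverse
Step 1:
                    M           L           X           E
  init        0.02158      0.9389      0.3911     0.09259
  Δ           0.01144    -0.01144    -0.02289    -0.01144
  eq          0.03302      0.9275      0.3682     0.08115
  solve Keq expr → x = -0.01144; check Q = 0.309
Then change container volume by factor 0.5 (V_new/V_old).
Step 2:
                    M           L           X           E
  init        0.06605       1.855      0.7364      0.1623
  Δ           0.08273    -0.08273     -0.1655    -0.08273
  eq           0.1488       1.772       0.571     0.07957
  solve Keq expr → x = -0.08273; check Q = 0.309

Q₀ = 0.6162; Q > K (proceeds reverse)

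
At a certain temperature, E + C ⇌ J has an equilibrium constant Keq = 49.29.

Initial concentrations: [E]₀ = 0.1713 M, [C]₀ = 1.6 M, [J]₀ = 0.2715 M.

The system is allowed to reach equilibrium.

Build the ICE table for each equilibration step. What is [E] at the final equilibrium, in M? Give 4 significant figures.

[E]_eq = 0.006174 M

Q₀ = 0.9906 vs Keq = 49.29 ⇒ Q<K, forward
Step 1:
                    E           C           J
  init         0.1713         1.6      0.2715
  Δ           -0.1651     -0.1651      0.1651
  eq         0.006174       1.435      0.4366
  solve Keq expr → x = 0.1651; check Q = 49.29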